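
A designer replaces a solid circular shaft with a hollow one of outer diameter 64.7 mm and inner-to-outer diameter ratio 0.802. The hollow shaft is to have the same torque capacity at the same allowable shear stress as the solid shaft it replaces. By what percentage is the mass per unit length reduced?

49.1 %

Equal τ_max and T ⇒ the solid shaft needs d_s³ = d_o³(1−k⁴), so d_s = 64.7·(1−0.802⁴)^(1/3) = 54.15 mm.
Area ratio A_h/A_s = d_o²(1−k²)/d_s² = (1−k²)/(1−k⁴)^(2/3) = 0.5093.
Mass saving = 1 − 0.5093 = 49.1 %.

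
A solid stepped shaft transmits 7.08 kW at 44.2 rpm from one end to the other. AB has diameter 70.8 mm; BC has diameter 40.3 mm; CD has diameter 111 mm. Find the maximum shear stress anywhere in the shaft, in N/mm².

119 N/mm²

ω = 2π·44.2/60 = 4.629 rad/s, so T = P/ω = 7.08×10³ / 4.629 = 1530 N·m.
Under the same torque, τ_max = 16T/(πd³) is largest where d is smallest — segment BC (d = 40.3 mm).
τ_max = 16·1530/(π·(0.0403)³) = 1.190×10^8 Pa.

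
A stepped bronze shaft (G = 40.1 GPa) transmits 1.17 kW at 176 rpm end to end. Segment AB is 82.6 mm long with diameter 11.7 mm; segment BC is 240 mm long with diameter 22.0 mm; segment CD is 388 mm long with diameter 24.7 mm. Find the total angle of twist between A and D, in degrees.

ω = 2π·176/60 = 18.43 rad/s, so T = P/ω = 1.17×10³ / 18.43 = 63.48 N·m.
J_AB = π(0.0117)⁴/32 = 1.84×10^-9 m⁴; J_BC = π(0.0220)⁴/32 = 2.30×10^-8 m⁴; J_CD = π(0.0247)⁴/32 = 3.65×10^-8 m⁴.
θ = (T/G)·Σ L_i/J_i = (63.48/40.1×10⁹)·(0.0826/1.84×10^-9 + 0.240/2.30×10^-8 + 0.388/3.65×10^-8) = 0.1044 rad.

5.98°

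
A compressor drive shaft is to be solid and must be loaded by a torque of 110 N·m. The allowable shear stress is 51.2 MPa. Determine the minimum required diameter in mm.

22.2 mm

For a solid shaft τ_max = 16T/(πd³), so d = (16T/(π τ_allow))^(1/3) = (16·110.0/(π·5.12×10^7))^(1/3) = 0.02220 m.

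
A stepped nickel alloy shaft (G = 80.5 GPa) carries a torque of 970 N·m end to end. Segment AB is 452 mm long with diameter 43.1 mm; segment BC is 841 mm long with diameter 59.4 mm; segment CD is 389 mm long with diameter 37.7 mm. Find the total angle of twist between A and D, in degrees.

J_AB = π(0.0431)⁴/32 = 3.39×10^-7 m⁴; J_BC = π(0.0594)⁴/32 = 1.22×10^-6 m⁴; J_CD = π(0.0377)⁴/32 = 1.98×10^-7 m⁴.
θ = (T/G)·Σ L_i/J_i = (970.0/80.5×10⁹)·(0.452/3.39×10^-7 + 0.841/1.22×10^-6 + 0.389/1.98×10^-7) = 0.04800 rad.

2.75°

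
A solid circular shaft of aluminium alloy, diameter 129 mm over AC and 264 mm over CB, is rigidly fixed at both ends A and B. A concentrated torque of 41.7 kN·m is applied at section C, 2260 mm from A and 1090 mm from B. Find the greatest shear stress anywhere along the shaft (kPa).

11200 kPa

Compatibility: T_A·a/J_AC = T_B·b/J_CB with T_A + T_B = T₀.
J_AC = 2.72×10^-5 m⁴, J_CB = 4.77×10^-4 m⁴, so T_A = T₀·(J_AC/a)/((J_AC/a)+(J_CB/b)) = 1116 N·m, T_B = 40580 N·m.
τ in each portion: τ_AC = 2.65×10^6 Pa, τ_CB = 1.12×10^7 Pa; maximum is in CB.
τ_max = T_CB·r/J = 40580·0.132/4.77×10^-4 = 1.123×10^7 Pa.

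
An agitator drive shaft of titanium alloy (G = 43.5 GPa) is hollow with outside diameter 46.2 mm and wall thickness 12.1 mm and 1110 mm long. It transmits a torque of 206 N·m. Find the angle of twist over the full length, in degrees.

J = π(d_o⁴ − d_i⁴)/32 = π(0.0462⁴ − 0.0220⁴)/32 = 4.243×10^-7 m⁴.
θ = T·L/(G·J) = 206.0 × 1.11 / (43.5×10⁹ × 4.243×10^-7) = 0.01239 rad.

0.710°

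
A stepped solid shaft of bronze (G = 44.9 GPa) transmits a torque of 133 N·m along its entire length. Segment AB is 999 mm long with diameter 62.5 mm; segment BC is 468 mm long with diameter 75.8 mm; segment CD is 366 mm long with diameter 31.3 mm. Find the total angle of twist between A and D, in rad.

0.0139 rad

J_AB = π(0.0625)⁴/32 = 1.50×10^-6 m⁴; J_BC = π(0.0758)⁴/32 = 3.24×10^-6 m⁴; J_CD = π(0.0313)⁴/32 = 9.42×10^-8 m⁴.
θ = (T/G)·Σ L_i/J_i = (133.0/44.9×10⁹)·(0.999/1.50×10^-6 + 0.468/3.24×10^-6 + 0.366/9.42×10^-8) = 0.01391 rad.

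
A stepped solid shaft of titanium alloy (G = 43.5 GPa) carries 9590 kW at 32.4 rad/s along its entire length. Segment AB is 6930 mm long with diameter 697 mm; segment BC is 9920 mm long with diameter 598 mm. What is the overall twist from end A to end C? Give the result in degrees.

0.425°

ω = 32.4 rad/s, so T = P/ω = 9590×10³ / 32.40 = 296000 N·m.
J_AB = π(0.697)⁴/32 = 0.0232 m⁴; J_BC = π(0.598)⁴/32 = 0.0126 m⁴.
θ = (T/G)·Σ L_i/J_i = (296000/43.5×10⁹)·(6.93/0.0232 + 9.92/0.0126) = 7.412×10^-3 rad.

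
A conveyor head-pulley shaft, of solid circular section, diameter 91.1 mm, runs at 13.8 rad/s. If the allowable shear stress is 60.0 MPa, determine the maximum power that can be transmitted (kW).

123 kW

J = πd⁴/32 = π(0.0911)⁴/32 = 6.762×10^-6 m⁴.
T_max = τ_allow·J/r = 6.00×10^7 × 6.762×10^-6 / 0.0456 = 8907 N·m.
ω = 13.8 rad/s, so P_max = T_max·ω = 1.229×10^5 W.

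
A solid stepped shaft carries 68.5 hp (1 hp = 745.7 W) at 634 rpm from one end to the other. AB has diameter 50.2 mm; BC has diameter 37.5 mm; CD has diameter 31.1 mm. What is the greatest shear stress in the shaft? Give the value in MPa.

130 MPa

ω = 2π·634/60 = 66.39 rad/s, so T = P/ω = 68.5×745.7 / 66.39 = 769.4 N·m.
Under the same torque, τ_max = 16T/(πd³) is largest where d is smallest — segment CD (d = 31.1 mm).
τ_max = 16·769.4/(π·(0.0311)³) = 1.303×10^8 Pa.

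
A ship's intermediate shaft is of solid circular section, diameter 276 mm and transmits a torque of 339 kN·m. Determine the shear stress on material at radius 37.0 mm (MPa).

22.0 MPa

J = πd⁴/32 = π(0.276)⁴/32 = 5.697×10^-4 m⁴.
Shear stress varies linearly with radius: τ = T·r/J = 339000 × 0.0370 / 5.697×10^-4 = 2.202×10^7 Pa.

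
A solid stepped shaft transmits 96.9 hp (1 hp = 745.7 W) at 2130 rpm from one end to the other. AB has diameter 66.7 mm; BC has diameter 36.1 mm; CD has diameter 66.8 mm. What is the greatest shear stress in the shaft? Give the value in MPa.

ω = 2π·2130/60 = 223.1 rad/s, so T = P/ω = 96.9×745.7 / 223.1 = 324.0 N·m.
Under the same torque, τ_max = 16T/(πd³) is largest where d is smallest — segment BC (d = 36.1 mm).
τ_max = 16·324.0/(π·(0.0361)³) = 3.507×10^7 Pa.

35.1 MPa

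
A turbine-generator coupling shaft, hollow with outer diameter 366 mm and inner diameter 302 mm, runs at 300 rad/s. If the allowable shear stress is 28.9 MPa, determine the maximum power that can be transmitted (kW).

44800 kW

J = π(d_o⁴ − d_i⁴)/32 = π(0.366⁴ − 0.302⁴)/32 = 9.450×10^-4 m⁴.
T_max = τ_allow·J/r = 2.89×10^7 × 9.450×10^-4 / 0.183 = 149200 N·m.
ω = 300 rad/s, so P_max = T_max·ω = 4.477×10^7 W.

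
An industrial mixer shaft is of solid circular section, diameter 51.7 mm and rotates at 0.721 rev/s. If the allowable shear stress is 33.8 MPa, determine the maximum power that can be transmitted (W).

4150 W

J = πd⁴/32 = π(0.0517)⁴/32 = 7.014×10^-7 m⁴.
T_max = τ_allow·J/r = 3.38×10^7 × 7.014×10^-7 / 0.0259 = 917.1 N·m.
ω = 2π·0.721 = 4.530 rad/s, so P_max = T_max·ω = 4155 W.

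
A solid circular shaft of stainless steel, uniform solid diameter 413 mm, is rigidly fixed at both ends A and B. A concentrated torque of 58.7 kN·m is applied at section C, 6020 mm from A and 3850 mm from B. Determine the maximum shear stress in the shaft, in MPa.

With uniform GJ and both ends fixed, compatibility θ_AC = θ_CB gives T_A·a = T_B·b, together with T_A + T_B = T₀.
T_A = T₀·b/(a+b) = 58700·3850/9870 = 22900 N·m; T_B = 35800 N·m.
τ in each portion: τ_AC = 1.66×10^6 Pa, τ_CB = 2.59×10^6 Pa; maximum is in CB.
τ_max = T_CB·r/J = 35800·0.206/2.86×10^-3 = 2.588×10^6 Pa.

2.59 MPa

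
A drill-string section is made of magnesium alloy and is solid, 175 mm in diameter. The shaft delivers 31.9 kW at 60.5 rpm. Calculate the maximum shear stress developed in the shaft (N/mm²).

ω = 2π·60.5/60 = 6.336 rad/s, so T = P/ω = 31.9×10³ / 6.336 = 5035 N·m.
J = πd⁴/32 = π(0.175)⁴/32 = 9.208×10^-5 m⁴.
τ_max = T·r/J = 5035 × 0.0875 / 9.208×10^-5 = 4.785×10^6 Pa.

4.78 N/mm²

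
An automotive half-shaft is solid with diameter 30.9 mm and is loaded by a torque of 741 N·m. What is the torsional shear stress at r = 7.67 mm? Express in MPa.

J = πd⁴/32 = π(0.0309)⁴/32 = 8.950×10^-8 m⁴.
Shear stress varies linearly with radius: τ = T·r/J = 741.0 × 0.00767 / 8.950×10^-8 = 6.350×10^7 Pa.

63.5 MPa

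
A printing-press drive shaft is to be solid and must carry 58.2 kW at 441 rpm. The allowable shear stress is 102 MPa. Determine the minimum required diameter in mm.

39.8 mm

ω = 2π·441/60 = 46.18 rad/s, so T = P/ω = 58.2×10³ / 46.18 = 1260 N·m.
For a solid shaft τ_max = 16T/(πd³), so d = (16T/(π τ_allow))^(1/3) = (16·1260/(π·1.02×10^8))^(1/3) = 0.03977 m.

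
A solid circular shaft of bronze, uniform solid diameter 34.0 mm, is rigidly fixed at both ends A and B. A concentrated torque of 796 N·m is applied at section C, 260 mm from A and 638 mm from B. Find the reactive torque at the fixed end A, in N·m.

566 N·m

With uniform GJ and both ends fixed, compatibility θ_AC = θ_CB gives T_A·a = T_B·b, together with T_A + T_B = T₀.
T_A = T₀·b/(a+b) = 796.0·638/898.0 = 565.5 N·m; T_B = 230.5 N·m.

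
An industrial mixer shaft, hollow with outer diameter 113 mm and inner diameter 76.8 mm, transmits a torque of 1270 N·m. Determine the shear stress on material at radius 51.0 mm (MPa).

J = π(d_o⁴ − d_i⁴)/32 = π(0.113⁴ − 0.0768⁴)/32 = 1.259×10^-5 m⁴.
Shear stress varies linearly with radius: τ = T·r/J = 1270 × 0.0510 / 1.259×10^-5 = 5.144×10^6 Pa.

5.14 MPa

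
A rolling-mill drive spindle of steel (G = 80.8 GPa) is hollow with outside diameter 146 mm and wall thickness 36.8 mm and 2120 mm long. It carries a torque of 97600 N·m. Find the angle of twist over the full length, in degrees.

J = π(d_o⁴ − d_i⁴)/32 = π(0.146⁴ − 0.0724⁴)/32 = 4.191×10^-5 m⁴.
θ = T·L/(G·J) = 97600 × 2.12 / (80.8×10⁹ × 4.191×10^-5) = 0.06110 rad.

3.50°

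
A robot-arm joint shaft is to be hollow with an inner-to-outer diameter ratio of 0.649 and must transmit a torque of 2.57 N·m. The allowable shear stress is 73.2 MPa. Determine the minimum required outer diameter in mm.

6.01 mm

For a hollow shaft with d_i/d_o = 0.649: τ_max = 16T/(π d_o³ (1−k⁴)), so d_o = [16T/(π τ_allow (1−k⁴))]^(1/3) = [16·2.570/(π·7.32×10^7·0.8226)]^(1/3) = 0.006013 m.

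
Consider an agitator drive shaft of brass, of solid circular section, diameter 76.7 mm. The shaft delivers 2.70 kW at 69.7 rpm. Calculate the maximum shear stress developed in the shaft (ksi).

0.606 ksi

ω = 2π·69.7/60 = 7.299 rad/s, so T = P/ω = 2.70×10³ / 7.299 = 369.9 N·m.
J = πd⁴/32 = π(0.0767)⁴/32 = 3.398×10^-6 m⁴.
τ_max = T·r/J = 369.9 × 0.0384 / 3.398×10^-6 = 4.175×10^6 Pa.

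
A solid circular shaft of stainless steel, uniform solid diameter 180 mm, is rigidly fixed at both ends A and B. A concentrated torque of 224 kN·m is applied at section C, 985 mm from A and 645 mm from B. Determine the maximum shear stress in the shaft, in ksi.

With uniform GJ and both ends fixed, compatibility θ_AC = θ_CB gives T_A·a = T_B·b, together with T_A + T_B = T₀.
T_A = T₀·b/(a+b) = 224000·645/1630 = 88640 N·m; T_B = 135400 N·m.
τ in each portion: τ_AC = 7.74×10^7 Pa, τ_CB = 1.18×10^8 Pa; maximum is in CB.
τ_max = T_CB·r/J = 135400·0.0900/1.03×10^-4 = 1.182×10^8 Pa.

17.1 ksi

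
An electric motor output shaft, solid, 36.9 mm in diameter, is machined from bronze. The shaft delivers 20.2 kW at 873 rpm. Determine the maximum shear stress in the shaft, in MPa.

22.4 MPa

ω = 2π·873/60 = 91.42 rad/s, so T = P/ω = 20.2×10³ / 91.42 = 221.0 N·m.
J = πd⁴/32 = π(0.0369)⁴/32 = 1.820×10^-7 m⁴.
τ_max = T·r/J = 221.0 × 0.0184 / 1.820×10^-7 = 2.240×10^7 Pa.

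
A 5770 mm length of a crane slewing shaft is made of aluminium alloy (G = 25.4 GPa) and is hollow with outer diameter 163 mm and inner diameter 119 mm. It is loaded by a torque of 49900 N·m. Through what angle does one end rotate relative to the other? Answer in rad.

J = π(d_o⁴ − d_i⁴)/32 = π(0.163⁴ − 0.119⁴)/32 = 4.962×10^-5 m⁴.
θ = T·L/(G·J) = 49900 × 5.77 / (25.4×10⁹ × 4.962×10^-5) = 0.2285 rad.

0.228 rad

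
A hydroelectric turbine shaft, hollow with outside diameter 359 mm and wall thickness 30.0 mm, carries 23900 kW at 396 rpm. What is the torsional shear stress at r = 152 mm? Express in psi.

15000 psi

ω = 2π·396/60 = 41.47 rad/s, so T = P/ω = 23900×10³ / 41.47 = 576300 N·m.
J = π(d_o⁴ − d_i⁴)/32 = π(0.359⁴ − 0.299⁴)/32 = 8.460×10^-4 m⁴.
Shear stress varies linearly with radius: τ = T·r/J = 576300 × 0.152 / 8.460×10^-4 = 1.035×10^8 Pa.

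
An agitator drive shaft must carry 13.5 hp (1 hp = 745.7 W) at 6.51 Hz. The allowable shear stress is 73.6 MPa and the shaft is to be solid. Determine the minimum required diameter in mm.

25.7 mm

ω = 2π·6.51 = 40.90 rad/s, so T = P/ω = 13.5×745.7 / 40.90 = 246.1 N·m.
For a solid shaft τ_max = 16T/(πd³), so d = (16T/(π τ_allow))^(1/3) = (16·246.1/(π·7.36×10^7))^(1/3) = 0.02573 m.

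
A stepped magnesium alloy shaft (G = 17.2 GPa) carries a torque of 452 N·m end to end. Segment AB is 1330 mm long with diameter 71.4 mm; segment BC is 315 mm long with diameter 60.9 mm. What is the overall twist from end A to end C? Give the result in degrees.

1.14°

J_AB = π(0.0714)⁴/32 = 2.55×10^-6 m⁴; J_BC = π(0.0609)⁴/32 = 1.35×10^-6 m⁴.
θ = (T/G)·Σ L_i/J_i = (452.0/17.2×10⁹)·(1.33/2.55×10^-6 + 0.315/1.35×10^-6) = 0.01983 rad.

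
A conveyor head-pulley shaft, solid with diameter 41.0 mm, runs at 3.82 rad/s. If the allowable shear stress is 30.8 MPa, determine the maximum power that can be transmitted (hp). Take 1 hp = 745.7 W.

J = πd⁴/32 = π(0.0410)⁴/32 = 2.774×10^-7 m⁴.
T_max = τ_allow·J/r = 3.08×10^7 × 2.774×10^-7 / 0.0205 = 416.8 N·m.
ω = 3.82 rad/s, so P_max = T_max·ω = 1592 W.

2.14 hp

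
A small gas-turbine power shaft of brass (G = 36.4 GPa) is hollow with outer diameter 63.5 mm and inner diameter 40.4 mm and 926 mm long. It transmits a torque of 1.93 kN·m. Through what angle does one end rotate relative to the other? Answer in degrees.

2.11°

J = π(d_o⁴ − d_i⁴)/32 = π(0.0635⁴ − 0.0404⁴)/32 = 1.335×10^-6 m⁴.
θ = T·L/(G·J) = 1930 × 0.926 / (36.4×10⁹ × 1.335×10^-6) = 0.03679 rad.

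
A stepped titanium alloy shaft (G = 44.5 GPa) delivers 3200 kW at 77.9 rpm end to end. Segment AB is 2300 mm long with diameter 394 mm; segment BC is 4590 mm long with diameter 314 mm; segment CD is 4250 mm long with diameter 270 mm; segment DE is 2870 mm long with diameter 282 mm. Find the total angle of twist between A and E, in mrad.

ω = 2π·77.9/60 = 8.158 rad/s, so T = P/ω = 3200×10³ / 8.158 = 392300 N·m.
J_AB = π(0.394)⁴/32 = 2.37×10^-3 m⁴; J_BC = π(0.314)⁴/32 = 9.54×10^-4 m⁴; J_CD = π(0.270)⁴/32 = 5.22×10^-4 m⁴; J_DE = π(0.282)⁴/32 = 6.21×10^-4 m⁴.
θ = (T/G)·Σ L_i/J_i = (392300/44.5×10⁹)·(2.30/2.37×10^-3 + 4.59/9.54×10^-4 + 4.25/5.22×10^-4 + 2.87/6.21×10^-4) = 0.1635 rad.

164 mrad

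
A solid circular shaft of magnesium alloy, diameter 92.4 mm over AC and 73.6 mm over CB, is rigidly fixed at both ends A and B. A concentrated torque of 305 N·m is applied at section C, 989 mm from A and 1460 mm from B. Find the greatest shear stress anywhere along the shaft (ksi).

0.224 ksi

Compatibility: T_A·a/J_AC = T_B·b/J_CB with T_A + T_B = T₀.
J_AC = 7.16×10^-6 m⁴, J_CB = 2.88×10^-6 m⁴, so T_A = T₀·(J_AC/a)/((J_AC/a)+(J_CB/b)) = 239.7 N·m, T_B = 65.35 N·m.
τ in each portion: τ_AC = 1.55×10^6 Pa, τ_CB = 8.35×10^5 Pa; maximum is in AC.
τ_max = T_AC·r/J = 239.7·0.0462/7.16×10^-6 = 1.547×10^6 Pa.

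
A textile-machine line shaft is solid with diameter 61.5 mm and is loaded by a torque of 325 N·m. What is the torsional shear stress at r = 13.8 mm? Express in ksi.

J = πd⁴/32 = π(0.0615)⁴/32 = 1.404×10^-6 m⁴.
Shear stress varies linearly with radius: τ = T·r/J = 325.0 × 0.0138 / 1.404×10^-6 = 3.193×10^6 Pa.

0.463 ksi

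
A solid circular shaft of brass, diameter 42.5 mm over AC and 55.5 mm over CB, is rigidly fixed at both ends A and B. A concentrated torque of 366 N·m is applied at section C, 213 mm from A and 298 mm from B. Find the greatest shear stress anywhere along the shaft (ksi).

Compatibility: T_A·a/J_AC = T_B·b/J_CB with T_A + T_B = T₀.
J_AC = 3.20×10^-7 m⁴, J_CB = 9.31×10^-7 m⁴, so T_A = T₀·(J_AC/a)/((J_AC/a)+(J_CB/b)) = 118.9 N·m, T_B = 247.1 N·m.
τ in each portion: τ_AC = 7.89×10^6 Pa, τ_CB = 7.36×10^6 Pa; maximum is in AC.
τ_max = T_AC·r/J = 118.9·0.0213/3.20×10^-7 = 7.887×10^6 Pa.

1.14 ksi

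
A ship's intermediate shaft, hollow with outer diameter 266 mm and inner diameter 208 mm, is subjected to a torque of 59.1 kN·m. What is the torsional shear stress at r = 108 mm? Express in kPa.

20700 kPa

J = π(d_o⁴ − d_i⁴)/32 = π(0.266⁴ − 0.208⁴)/32 = 3.077×10^-4 m⁴.
Shear stress varies linearly with radius: τ = T·r/J = 59100 × 0.108 / 3.077×10^-4 = 2.074×10^7 Pa.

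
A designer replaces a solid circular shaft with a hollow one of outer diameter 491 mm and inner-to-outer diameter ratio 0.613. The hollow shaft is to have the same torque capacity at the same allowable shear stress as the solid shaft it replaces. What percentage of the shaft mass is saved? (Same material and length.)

Equal τ_max and T ⇒ the solid shaft needs d_s³ = d_o³(1−k⁴), so d_s = 491·(1−0.613⁴)^(1/3) = 466.7 mm.
Area ratio A_h/A_s = d_o²(1−k²)/d_s² = (1−k²)/(1−k⁴)^(2/3) = 0.6909.
Mass saving = 1 − 0.6909 = 30.9 %.

30.9 %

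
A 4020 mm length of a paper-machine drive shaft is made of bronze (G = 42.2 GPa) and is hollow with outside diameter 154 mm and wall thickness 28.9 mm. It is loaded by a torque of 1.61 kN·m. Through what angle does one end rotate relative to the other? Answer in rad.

J = π(d_o⁴ − d_i⁴)/32 = π(0.154⁴ − 0.0962⁴)/32 = 4.681×10^-5 m⁴.
θ = T·L/(G·J) = 1610 × 4.02 / (42.2×10⁹ × 4.681×10^-5) = 3.276×10^-3 rad.

0.00328 rad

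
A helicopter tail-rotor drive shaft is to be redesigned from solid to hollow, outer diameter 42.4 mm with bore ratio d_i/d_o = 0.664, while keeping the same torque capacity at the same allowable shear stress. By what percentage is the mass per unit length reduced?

Equal τ_max and T ⇒ the solid shaft needs d_s³ = d_o³(1−k⁴), so d_s = 42.4·(1−0.664⁴)^(1/3) = 39.45 mm.
Area ratio A_h/A_s = d_o²(1−k²)/d_s² = (1−k²)/(1−k⁴)^(2/3) = 0.6458.
Mass saving = 1 − 0.6458 = 35.4 %.

35.4 %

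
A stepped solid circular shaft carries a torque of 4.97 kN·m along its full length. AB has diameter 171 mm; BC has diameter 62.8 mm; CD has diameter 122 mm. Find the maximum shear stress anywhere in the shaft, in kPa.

Under the same torque, τ_max = 16T/(πd³) is largest where d is smallest — segment BC (d = 62.8 mm).
τ_max = 16·4970/(π·(0.0628)³) = 1.022×10^8 Pa.

102000 kPa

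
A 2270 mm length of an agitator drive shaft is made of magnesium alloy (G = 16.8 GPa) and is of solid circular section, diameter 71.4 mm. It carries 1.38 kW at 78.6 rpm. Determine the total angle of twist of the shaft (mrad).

8.88 mrad

ω = 2π·78.6/60 = 8.231 rad/s, so T = P/ω = 1.38×10³ / 8.231 = 167.7 N·m.
J = πd⁴/32 = π(0.0714)⁴/32 = 2.551×10^-6 m⁴.
θ = T·L/(G·J) = 167.7 × 2.27 / (16.8×10⁹ × 2.551×10^-6) = 8.879×10^-3 rad.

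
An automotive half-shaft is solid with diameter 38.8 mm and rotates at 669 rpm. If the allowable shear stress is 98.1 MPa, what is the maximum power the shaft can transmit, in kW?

78.8 kW

J = πd⁴/32 = π(0.0388)⁴/32 = 2.225×10^-7 m⁴.
T_max = τ_allow·J/r = 9.81×10^7 × 2.225×10^-7 / 0.0194 = 1125 N·m.
ω = 2π·669/60 = 70.06 rad/s, so P_max = T_max·ω = 7.882×10^4 W.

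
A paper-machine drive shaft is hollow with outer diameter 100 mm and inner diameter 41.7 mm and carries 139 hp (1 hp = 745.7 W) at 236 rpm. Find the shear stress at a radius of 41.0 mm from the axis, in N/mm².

ω = 2π·236/60 = 24.71 rad/s, so T = P/ω = 139×745.7 / 24.71 = 4194 N·m.
J = π(d_o⁴ − d_i⁴)/32 = π(0.100⁴ − 0.0417⁴)/32 = 9.521×10^-6 m⁴.
Shear stress varies linearly with radius: τ = T·r/J = 4194 × 0.0410 / 9.521×10^-6 = 1.806×10^7 Pa.

18.1 N/mm²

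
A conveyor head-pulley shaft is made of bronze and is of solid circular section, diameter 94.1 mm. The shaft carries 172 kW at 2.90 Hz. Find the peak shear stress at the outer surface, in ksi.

8.37 ksi

ω = 2π·2.90 = 18.22 rad/s, so T = P/ω = 172×10³ / 18.22 = 9440 N·m.
J = πd⁴/32 = π(0.0941)⁴/32 = 7.698×10^-6 m⁴.
τ_max = T·r/J = 9440 × 0.0470 / 7.698×10^-6 = 5.770×10^7 Pa.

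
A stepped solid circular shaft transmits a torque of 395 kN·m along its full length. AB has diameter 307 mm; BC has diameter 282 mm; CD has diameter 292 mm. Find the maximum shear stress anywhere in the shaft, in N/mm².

89.7 N/mm²

Under the same torque, τ_max = 16T/(πd³) is largest where d is smallest — segment BC (d = 282 mm).
τ_max = 16·395000/(π·(0.282)³) = 8.971×10^7 Pa.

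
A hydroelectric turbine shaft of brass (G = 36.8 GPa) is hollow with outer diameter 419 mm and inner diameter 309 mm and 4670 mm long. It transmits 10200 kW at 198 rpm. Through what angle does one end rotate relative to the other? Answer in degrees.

1.68°

ω = 2π·198/60 = 20.73 rad/s, so T = P/ω = 10200×10³ / 20.73 = 491900 N·m.
J = π(d_o⁴ − d_i⁴)/32 = π(0.419⁴ − 0.309⁴)/32 = 2.131×10^-3 m⁴.
θ = T·L/(G·J) = 491900 × 4.67 / (36.8×10⁹ × 2.131×10^-3) = 0.02930 rad.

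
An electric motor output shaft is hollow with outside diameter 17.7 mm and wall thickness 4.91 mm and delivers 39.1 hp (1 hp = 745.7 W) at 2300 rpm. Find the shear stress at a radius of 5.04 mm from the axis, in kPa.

65900 kPa

ω = 2π·2300/60 = 240.9 rad/s, so T = P/ω = 39.1×745.7 / 240.9 = 121.1 N·m.
J = π(d_o⁴ − d_i⁴)/32 = π(0.0177⁴ − 0.00788⁴)/32 = 9.257×10^-9 m⁴.
Shear stress varies linearly with radius: τ = T·r/J = 121.1 × 0.00504 / 9.257×10^-9 = 6.591×10^7 Pa.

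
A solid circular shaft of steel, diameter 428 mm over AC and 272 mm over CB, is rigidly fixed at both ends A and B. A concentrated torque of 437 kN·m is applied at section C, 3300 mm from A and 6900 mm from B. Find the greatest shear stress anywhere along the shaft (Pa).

Compatibility: T_A·a/J_AC = T_B·b/J_CB with T_A + T_B = T₀.
J_AC = 3.29×10^-3 m⁴, J_CB = 5.37×10^-4 m⁴, so T_A = T₀·(J_AC/a)/((J_AC/a)+(J_CB/b)) = 405400 N·m, T_B = 31620 N·m.
τ in each portion: τ_AC = 2.63×10^7 Pa, τ_CB = 8.00×10^6 Pa; maximum is in AC.
τ_max = T_AC·r/J = 405400·0.214/3.29×10^-3 = 2.633×10^7 Pa.

2.63e7 Pa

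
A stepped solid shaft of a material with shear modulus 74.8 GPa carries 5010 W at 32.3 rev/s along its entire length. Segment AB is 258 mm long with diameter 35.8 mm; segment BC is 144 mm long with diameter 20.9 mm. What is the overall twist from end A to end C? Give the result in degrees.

0.176°

ω = 2π·32.3 = 202.9 rad/s, so T = P/ω = 5010 / 202.9 = 24.69 N·m.
J_AB = π(0.0358)⁴/32 = 1.61×10^-7 m⁴; J_BC = π(0.0209)⁴/32 = 1.87×10^-8 m⁴.
θ = (T/G)·Σ L_i/J_i = (24.69/74.8×10⁹)·(0.258/1.61×10^-7 + 0.144/1.87×10^-8) = 3.065×10^-3 rad.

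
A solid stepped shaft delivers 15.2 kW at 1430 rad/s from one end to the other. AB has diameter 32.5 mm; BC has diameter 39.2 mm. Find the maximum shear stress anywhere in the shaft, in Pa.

1.58e6 Pa

ω = 1430 rad/s, so T = P/ω = 15.2×10³ / 1430 = 10.63 N·m.
Under the same torque, τ_max = 16T/(πd³) is largest where d is smallest — segment AB (d = 32.5 mm).
τ_max = 16·10.63/(π·(0.0325)³) = 1.577×10^6 Pa.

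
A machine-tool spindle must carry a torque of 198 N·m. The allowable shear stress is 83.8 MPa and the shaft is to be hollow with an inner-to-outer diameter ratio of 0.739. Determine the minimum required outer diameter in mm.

25.8 mm

For a hollow shaft with d_i/d_o = 0.739: τ_max = 16T/(π d_o³ (1−k⁴)), so d_o = [16T/(π τ_allow (1−k⁴))]^(1/3) = [16·198.0/(π·8.38×10^7·0.7018)]^(1/3) = 0.02579 m.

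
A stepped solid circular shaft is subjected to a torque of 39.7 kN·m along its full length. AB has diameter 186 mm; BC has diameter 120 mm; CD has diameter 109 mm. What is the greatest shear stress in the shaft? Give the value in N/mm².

Under the same torque, τ_max = 16T/(πd³) is largest where d is smallest — segment CD (d = 109 mm).
τ_max = 16·39700/(π·(0.109)³) = 1.561×10^8 Pa.

156 N/mm²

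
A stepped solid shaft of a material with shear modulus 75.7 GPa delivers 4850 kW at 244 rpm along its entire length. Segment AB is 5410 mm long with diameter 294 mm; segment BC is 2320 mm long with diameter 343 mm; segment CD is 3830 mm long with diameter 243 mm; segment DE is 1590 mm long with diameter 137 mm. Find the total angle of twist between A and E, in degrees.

9.52°

ω = 2π·244/60 = 25.55 rad/s, so T = P/ω = 4850×10³ / 25.55 = 189800 N·m.
J_AB = π(0.294)⁴/32 = 7.33×10^-4 m⁴; J_BC = π(0.343)⁴/32 = 1.36×10^-3 m⁴; J_CD = π(0.243)⁴/32 = 3.42×10^-4 m⁴; J_DE = π(0.137)⁴/32 = 3.46×10^-5 m⁴.
θ = (T/G)·Σ L_i/J_i = (189800/75.7×10⁹)·(5.41/7.33×10^-4 + 2.32/1.36×10^-3 + 3.83/3.42×10^-4 + 1.59/3.46×10^-5) = 0.1661 rad.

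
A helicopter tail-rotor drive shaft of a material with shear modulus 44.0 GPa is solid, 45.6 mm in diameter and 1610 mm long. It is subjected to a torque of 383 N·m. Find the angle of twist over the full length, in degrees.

1.89°

J = πd⁴/32 = π(0.0456)⁴/32 = 4.245×10^-7 m⁴.
θ = T·L/(G·J) = 383.0 × 1.61 / (44.0×10⁹ × 4.245×10^-7) = 0.03302 rad.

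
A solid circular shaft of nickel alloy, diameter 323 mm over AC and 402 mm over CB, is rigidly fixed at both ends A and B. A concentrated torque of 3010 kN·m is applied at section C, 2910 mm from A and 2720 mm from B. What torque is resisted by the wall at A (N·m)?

Compatibility: T_A·a/J_AC = T_B·b/J_CB with T_A + T_B = T₀.
J_AC = 1.07×10^-3 m⁴, J_CB = 2.56×10^-3 m⁴, so T_A = T₀·(J_AC/a)/((J_AC/a)+(J_CB/b)) = 843900 N·m, T_B = 2.166e6 N·m.

844000 N·m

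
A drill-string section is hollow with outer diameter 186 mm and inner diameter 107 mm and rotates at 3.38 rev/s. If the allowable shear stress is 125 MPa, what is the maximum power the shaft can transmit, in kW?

2990 kW

J = π(d_o⁴ − d_i⁴)/32 = π(0.186⁴ − 0.107⁴)/32 = 1.046×10^-4 m⁴.
T_max = τ_allow·J/r = 1.25×10^8 × 1.046×10^-4 / 0.0930 = 140600 N·m.
ω = 2π·3.38 = 21.24 rad/s, so P_max = T_max·ω = 2.987×10^6 W.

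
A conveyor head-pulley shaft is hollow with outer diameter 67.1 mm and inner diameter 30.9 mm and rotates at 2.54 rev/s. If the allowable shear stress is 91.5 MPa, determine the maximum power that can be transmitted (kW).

J = π(d_o⁴ − d_i⁴)/32 = π(0.0671⁴ − 0.0309⁴)/32 = 1.901×10^-6 m⁴.
T_max = τ_allow·J/r = 9.15×10^7 × 1.901×10^-6 / 0.0335 = 5184 N·m.
ω = 2π·2.54 = 15.96 rad/s, so P_max = T_max·ω = 8.273×10^4 W.

82.7 kW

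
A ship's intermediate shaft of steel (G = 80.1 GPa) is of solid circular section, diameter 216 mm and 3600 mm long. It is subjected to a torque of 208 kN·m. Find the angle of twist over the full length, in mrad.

43.7 mrad

J = πd⁴/32 = π(0.216)⁴/32 = 2.137×10^-4 m⁴.
θ = T·L/(G·J) = 208000 × 3.60 / (80.1×10⁹ × 2.137×10^-4) = 0.04374 rad.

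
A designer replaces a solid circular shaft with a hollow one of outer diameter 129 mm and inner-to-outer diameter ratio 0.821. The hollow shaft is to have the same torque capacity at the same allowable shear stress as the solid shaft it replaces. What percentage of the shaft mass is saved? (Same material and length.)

51.2 %

Equal τ_max and T ⇒ the solid shaft needs d_s³ = d_o³(1−k⁴), so d_s = 129·(1−0.821⁴)^(1/3) = 105.4 mm.
Area ratio A_h/A_s = d_o²(1−k²)/d_s² = (1−k²)/(1−k⁴)^(2/3) = 0.4881.
Mass saving = 1 − 0.4881 = 51.2 %.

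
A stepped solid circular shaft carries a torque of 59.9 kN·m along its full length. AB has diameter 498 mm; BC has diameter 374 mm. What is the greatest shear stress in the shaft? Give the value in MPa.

Under the same torque, τ_max = 16T/(πd³) is largest where d is smallest — segment BC (d = 374 mm).
τ_max = 16·59900/(π·(0.374)³) = 5.832×10^6 Pa.

5.83 MPa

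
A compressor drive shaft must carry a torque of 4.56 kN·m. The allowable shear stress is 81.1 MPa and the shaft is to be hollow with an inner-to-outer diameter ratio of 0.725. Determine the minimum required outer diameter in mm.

For a hollow shaft with d_i/d_o = 0.725: τ_max = 16T/(π d_o³ (1−k⁴)), so d_o = [16T/(π τ_allow (1−k⁴))]^(1/3) = [16·4560/(π·8.11×10^7·0.7237)]^(1/3) = 0.07341 m.

73.4 mm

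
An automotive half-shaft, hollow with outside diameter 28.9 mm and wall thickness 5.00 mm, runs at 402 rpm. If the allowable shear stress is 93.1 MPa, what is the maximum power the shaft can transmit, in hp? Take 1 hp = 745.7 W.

J = π(d_o⁴ − d_i⁴)/32 = π(0.0289⁴ − 0.0189⁴)/32 = 5.596×10^-8 m⁴.
T_max = τ_allow·J/r = 9.31×10^7 × 5.596×10^-8 / 0.0144 = 360.5 N·m.
ω = 2π·402/60 = 42.10 rad/s, so P_max = T_max·ω = 1.518×10^4 W.

20.4 hp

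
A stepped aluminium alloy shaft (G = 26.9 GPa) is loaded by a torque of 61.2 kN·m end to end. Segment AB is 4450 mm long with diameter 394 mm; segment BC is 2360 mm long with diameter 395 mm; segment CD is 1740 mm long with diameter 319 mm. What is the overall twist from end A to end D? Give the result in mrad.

J_AB = π(0.394)⁴/32 = 2.37×10^-3 m⁴; J_BC = π(0.395)⁴/32 = 2.39×10^-3 m⁴; J_CD = π(0.319)⁴/32 = 1.02×10^-3 m⁴.
θ = (T/G)·Σ L_i/J_i = (61200/26.9×10⁹)·(4.45/2.37×10^-3 + 2.36/2.39×10^-3 + 1.74/1.02×10^-3) = 0.01042 rad.

10.4 mrad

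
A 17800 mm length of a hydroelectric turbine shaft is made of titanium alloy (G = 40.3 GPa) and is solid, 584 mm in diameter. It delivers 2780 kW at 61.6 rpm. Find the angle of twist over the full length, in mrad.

16.7 mrad

ω = 2π·61.6/60 = 6.451 rad/s, so T = P/ω = 2780×10³ / 6.451 = 431000 N·m.
J = πd⁴/32 = π(0.584)⁴/32 = 0.01142 m⁴.
θ = T·L/(G·J) = 431000 × 17.8 / (40.3×10⁹ × 0.01142) = 0.01667 rad.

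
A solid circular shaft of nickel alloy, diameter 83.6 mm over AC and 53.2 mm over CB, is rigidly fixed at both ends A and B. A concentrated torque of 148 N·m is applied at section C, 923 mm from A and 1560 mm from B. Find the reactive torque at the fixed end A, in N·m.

Compatibility: T_A·a/J_AC = T_B·b/J_CB with T_A + T_B = T₀.
J_AC = 4.80×10^-6 m⁴, J_CB = 7.86×10^-7 m⁴, so T_A = T₀·(J_AC/a)/((J_AC/a)+(J_CB/b)) = 134.9 N·m, T_B = 13.09 N·m.

135 N·m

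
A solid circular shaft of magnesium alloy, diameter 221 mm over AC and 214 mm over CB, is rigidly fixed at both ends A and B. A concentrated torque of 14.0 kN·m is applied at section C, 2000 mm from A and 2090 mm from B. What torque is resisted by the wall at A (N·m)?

Compatibility: T_A·a/J_AC = T_B·b/J_CB with T_A + T_B = T₀.
J_AC = 2.34×10^-4 m⁴, J_CB = 2.06×10^-4 m⁴, so T_A = T₀·(J_AC/a)/((J_AC/a)+(J_CB/b)) = 7603 N·m, T_B = 6397 N·m.

7600 N·m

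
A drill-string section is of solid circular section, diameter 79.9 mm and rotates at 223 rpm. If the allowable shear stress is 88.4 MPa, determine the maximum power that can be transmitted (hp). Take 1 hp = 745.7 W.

277 hp

J = πd⁴/32 = π(0.0799)⁴/32 = 4.001×10^-6 m⁴.
T_max = τ_allow·J/r = 8.84×10^7 × 4.001×10^-6 / 0.0399 = 8854 N·m.
ω = 2π·223/60 = 23.35 rad/s, so P_max = T_max·ω = 2.068×10^5 W.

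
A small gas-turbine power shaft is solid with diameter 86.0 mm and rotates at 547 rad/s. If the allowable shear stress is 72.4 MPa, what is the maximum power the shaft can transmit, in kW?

4950 kW

J = πd⁴/32 = π(0.0860)⁴/32 = 5.370×10^-6 m⁴.
T_max = τ_allow·J/r = 7.24×10^7 × 5.370×10^-6 / 0.0430 = 9042 N·m.
ω = 547 rad/s, so P_max = T_max·ω = 4.946×10^6 W.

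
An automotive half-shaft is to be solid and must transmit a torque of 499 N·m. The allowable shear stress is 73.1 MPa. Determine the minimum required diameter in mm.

For a solid shaft τ_max = 16T/(πd³), so d = (16T/(π τ_allow))^(1/3) = (16·499.0/(π·7.31×10^7))^(1/3) = 0.03264 m.

32.6 mm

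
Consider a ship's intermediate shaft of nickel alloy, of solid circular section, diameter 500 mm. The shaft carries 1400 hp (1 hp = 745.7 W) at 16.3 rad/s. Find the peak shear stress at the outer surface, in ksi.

0.378 ksi

ω = 16.3 rad/s, so T = P/ω = 1400×745.7 / 16.30 = 64050 N·m.
J = πd⁴/32 = π(0.500)⁴/32 = 6.136×10^-3 m⁴.
τ_max = T·r/J = 64050 × 0.250 / 6.136×10^-3 = 2.610×10^6 Pa.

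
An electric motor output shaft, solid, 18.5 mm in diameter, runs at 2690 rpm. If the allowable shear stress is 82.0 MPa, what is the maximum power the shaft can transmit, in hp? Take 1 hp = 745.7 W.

J = πd⁴/32 = π(0.0185)⁴/32 = 1.150×10^-8 m⁴.
T_max = τ_allow·J/r = 8.20×10^7 × 1.150×10^-8 / 0.00925 = 101.9 N·m.
ω = 2π·2690/60 = 281.7 rad/s, so P_max = T_max·ω = 2.872×10^4 W.

38.5 hp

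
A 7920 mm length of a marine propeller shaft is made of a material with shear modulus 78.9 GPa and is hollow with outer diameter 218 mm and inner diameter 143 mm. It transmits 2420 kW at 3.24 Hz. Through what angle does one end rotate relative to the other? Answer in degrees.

ω = 2π·3.24 = 20.36 rad/s, so T = P/ω = 2420×10³ / 20.36 = 118900 N·m.
J = π(d_o⁴ − d_i⁴)/32 = π(0.218⁴ − 0.143⁴)/32 = 1.807×10^-4 m⁴.
θ = T·L/(G·J) = 118900 × 7.92 / (78.9×10⁹ × 1.807×10^-4) = 0.06604 rad.

3.78°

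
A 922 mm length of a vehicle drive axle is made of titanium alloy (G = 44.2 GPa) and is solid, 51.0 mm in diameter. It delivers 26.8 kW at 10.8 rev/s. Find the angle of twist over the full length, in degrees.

ω = 2π·10.8 = 67.86 rad/s, so T = P/ω = 26.8×10³ / 67.86 = 394.9 N·m.
J = πd⁴/32 = π(0.0510)⁴/32 = 6.642×10^-7 m⁴.
θ = T·L/(G·J) = 394.9 × 0.922 / (44.2×10⁹ × 6.642×10^-7) = 0.01240 rad.

0.711°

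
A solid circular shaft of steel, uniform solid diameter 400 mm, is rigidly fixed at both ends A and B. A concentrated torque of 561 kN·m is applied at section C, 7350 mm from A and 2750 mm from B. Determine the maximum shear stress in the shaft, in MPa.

32.5 MPa

With uniform GJ and both ends fixed, compatibility θ_AC = θ_CB gives T_A·a = T_B·b, together with T_A + T_B = T₀.
T_A = T₀·b/(a+b) = 561000·2750/10100 = 152700 N·m; T_B = 408300 N·m.
τ in each portion: τ_AC = 1.22×10^7 Pa, τ_CB = 3.25×10^7 Pa; maximum is in CB.
τ_max = T_CB·r/J = 408300·0.200/2.51×10^-3 = 3.249×10^7 Pa.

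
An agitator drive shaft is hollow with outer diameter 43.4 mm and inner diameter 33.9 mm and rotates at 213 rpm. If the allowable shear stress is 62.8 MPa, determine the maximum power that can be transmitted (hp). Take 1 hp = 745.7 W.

18.9 hp

J = π(d_o⁴ − d_i⁴)/32 = π(0.0434⁴ − 0.0339⁴)/32 = 2.186×10^-7 m⁴.
T_max = τ_allow·J/r = 6.28×10^7 × 2.186×10^-7 / 0.0217 = 632.8 N·m.
ω = 2π·213/60 = 22.31 rad/s, so P_max = T_max·ω = 1.411×10^4 W.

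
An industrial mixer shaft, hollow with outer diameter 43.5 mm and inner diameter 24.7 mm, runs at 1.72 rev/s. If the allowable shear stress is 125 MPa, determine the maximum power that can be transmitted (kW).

J = π(d_o⁴ − d_i⁴)/32 = π(0.0435⁴ − 0.0247⁴)/32 = 3.150×10^-7 m⁴.
T_max = τ_allow·J/r = 1.25×10^8 × 3.150×10^-7 / 0.0217 = 1810 N·m.
ω = 2π·1.72 = 10.81 rad/s, so P_max = T_max·ω = 1.956×10^4 W.

19.6 kW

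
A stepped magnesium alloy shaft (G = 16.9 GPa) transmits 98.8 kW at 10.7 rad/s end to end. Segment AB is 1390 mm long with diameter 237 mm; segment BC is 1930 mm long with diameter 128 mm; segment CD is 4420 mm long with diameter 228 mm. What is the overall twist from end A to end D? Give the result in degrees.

2.95°

ω = 10.7 rad/s, so T = P/ω = 98.8×10³ / 10.70 = 9234 N·m.
J_AB = π(0.237)⁴/32 = 3.10×10^-4 m⁴; J_BC = π(0.128)⁴/32 = 2.64×10^-5 m⁴; J_CD = π(0.228)⁴/32 = 2.65×10^-4 m⁴.
θ = (T/G)·Σ L_i/J_i = (9234/16.9×10⁹)·(1.39/3.10×10^-4 + 1.93/2.64×10^-5 + 4.42/2.65×10^-4) = 0.05157 rad.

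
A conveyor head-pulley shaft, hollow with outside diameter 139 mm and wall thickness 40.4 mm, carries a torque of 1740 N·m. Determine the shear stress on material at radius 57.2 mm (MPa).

J = π(d_o⁴ − d_i⁴)/32 = π(0.139⁴ − 0.0582⁴)/32 = 3.552×10^-5 m⁴.
Shear stress varies linearly with radius: τ = T·r/J = 1740 × 0.0572 / 3.552×10^-5 = 2.802×10^6 Pa.

2.80 MPa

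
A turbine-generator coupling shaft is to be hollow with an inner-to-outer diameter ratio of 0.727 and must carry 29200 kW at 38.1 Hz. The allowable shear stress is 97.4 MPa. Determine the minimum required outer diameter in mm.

207 mm

ω = 2π·38.1 = 239.4 rad/s, so T = P/ω = 29200×10³ / 239.4 = 122000 N·m.
For a hollow shaft with d_i/d_o = 0.727: τ_max = 16T/(π d_o³ (1−k⁴)), so d_o = [16T/(π τ_allow (1−k⁴))]^(1/3) = [16·122000/(π·9.74×10^7·0.7207)]^(1/3) = 0.2068 m.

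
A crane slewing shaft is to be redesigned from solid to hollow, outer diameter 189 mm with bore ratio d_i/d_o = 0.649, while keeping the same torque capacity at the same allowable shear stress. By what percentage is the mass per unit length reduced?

Equal τ_max and T ⇒ the solid shaft needs d_s³ = d_o³(1−k⁴), so d_s = 189·(1−0.649⁴)^(1/3) = 177.1 mm.
Area ratio A_h/A_s = d_o²(1−k²)/d_s² = (1−k²)/(1−k⁴)^(2/3) = 0.6593.
Mass saving = 1 − 0.6593 = 34.1 %.

34.1 %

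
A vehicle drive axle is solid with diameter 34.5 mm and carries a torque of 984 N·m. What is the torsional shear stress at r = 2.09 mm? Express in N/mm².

J = πd⁴/32 = π(0.0345)⁴/32 = 1.391×10^-7 m⁴.
Shear stress varies linearly with radius: τ = T·r/J = 984.0 × 0.00209 / 1.391×10^-7 = 1.479×10^7 Pa.

14.8 N/mm²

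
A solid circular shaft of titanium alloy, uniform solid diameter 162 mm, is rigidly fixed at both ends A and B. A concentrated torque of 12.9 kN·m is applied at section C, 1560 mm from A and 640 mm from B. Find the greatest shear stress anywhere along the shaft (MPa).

With uniform GJ and both ends fixed, compatibility θ_AC = θ_CB gives T_A·a = T_B·b, together with T_A + T_B = T₀.
T_A = T₀·b/(a+b) = 12900·640/2200 = 3753 N·m; T_B = 9147 N·m.
τ in each portion: τ_AC = 4.50×10^6 Pa, τ_CB = 1.10×10^7 Pa; maximum is in CB.
τ_max = T_CB·r/J = 9147·0.0810/6.76×10^-5 = 1.096×10^7 Pa.

11.0 MPa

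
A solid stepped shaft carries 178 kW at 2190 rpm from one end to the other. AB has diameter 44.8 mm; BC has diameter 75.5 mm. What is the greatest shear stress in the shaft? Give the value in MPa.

44.0 MPa

ω = 2π·2190/60 = 229.3 rad/s, so T = P/ω = 178×10³ / 229.3 = 776.2 N·m.
Under the same torque, τ_max = 16T/(πd³) is largest where d is smallest — segment AB (d = 44.8 mm).
τ_max = 16·776.2/(π·(0.0448)³) = 4.396×10^7 Pa.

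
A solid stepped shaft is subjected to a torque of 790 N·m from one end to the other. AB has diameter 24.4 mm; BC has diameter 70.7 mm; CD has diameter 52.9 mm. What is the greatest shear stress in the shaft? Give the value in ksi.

40.2 ksi

Under the same torque, τ_max = 16T/(πd³) is largest where d is smallest — segment AB (d = 24.4 mm).
τ_max = 16·790.0/(π·(0.0244)³) = 2.770×10^8 Pa.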